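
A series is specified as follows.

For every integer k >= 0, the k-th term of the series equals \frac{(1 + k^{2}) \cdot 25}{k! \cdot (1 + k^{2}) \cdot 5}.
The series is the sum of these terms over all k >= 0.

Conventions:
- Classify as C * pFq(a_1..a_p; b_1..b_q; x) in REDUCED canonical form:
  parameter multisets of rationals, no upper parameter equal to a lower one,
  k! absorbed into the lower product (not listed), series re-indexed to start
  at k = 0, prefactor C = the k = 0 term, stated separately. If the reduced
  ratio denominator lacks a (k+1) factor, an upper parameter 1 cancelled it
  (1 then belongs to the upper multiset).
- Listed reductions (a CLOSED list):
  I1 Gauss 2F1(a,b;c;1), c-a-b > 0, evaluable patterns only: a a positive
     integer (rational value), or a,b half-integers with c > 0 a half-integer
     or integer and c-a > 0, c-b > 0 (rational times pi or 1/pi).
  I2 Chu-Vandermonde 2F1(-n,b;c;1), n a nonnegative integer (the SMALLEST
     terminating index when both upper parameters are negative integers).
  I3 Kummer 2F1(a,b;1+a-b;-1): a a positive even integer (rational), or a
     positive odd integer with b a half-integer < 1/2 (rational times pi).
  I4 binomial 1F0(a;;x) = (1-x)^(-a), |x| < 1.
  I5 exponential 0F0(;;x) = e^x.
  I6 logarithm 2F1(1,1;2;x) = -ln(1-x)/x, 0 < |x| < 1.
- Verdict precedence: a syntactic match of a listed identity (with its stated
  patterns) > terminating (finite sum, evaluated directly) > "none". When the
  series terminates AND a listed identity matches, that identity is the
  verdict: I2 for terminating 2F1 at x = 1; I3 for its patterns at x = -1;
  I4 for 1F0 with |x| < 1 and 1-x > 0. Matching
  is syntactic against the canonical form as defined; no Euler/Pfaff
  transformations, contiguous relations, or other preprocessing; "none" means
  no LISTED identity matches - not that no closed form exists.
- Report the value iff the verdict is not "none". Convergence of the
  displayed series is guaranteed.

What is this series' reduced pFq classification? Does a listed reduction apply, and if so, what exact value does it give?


Reduced: x = 1, 0F0, upper = {-}, lower = {-}, C = 5. Verdict: exponential (I5) matches (the 0F0 exponential series at x = 1). Exact value: 5 \cdot e^{1}.

Structural cue: from the first term 5: striking the common factor k^2 + 1 reduces the term (C = 5, x = 1).
Adjacent-term ratio: r(k) = 1 * 1 / [(k+1)] - rational; roots negated = parameters, x = 1, C = 5.


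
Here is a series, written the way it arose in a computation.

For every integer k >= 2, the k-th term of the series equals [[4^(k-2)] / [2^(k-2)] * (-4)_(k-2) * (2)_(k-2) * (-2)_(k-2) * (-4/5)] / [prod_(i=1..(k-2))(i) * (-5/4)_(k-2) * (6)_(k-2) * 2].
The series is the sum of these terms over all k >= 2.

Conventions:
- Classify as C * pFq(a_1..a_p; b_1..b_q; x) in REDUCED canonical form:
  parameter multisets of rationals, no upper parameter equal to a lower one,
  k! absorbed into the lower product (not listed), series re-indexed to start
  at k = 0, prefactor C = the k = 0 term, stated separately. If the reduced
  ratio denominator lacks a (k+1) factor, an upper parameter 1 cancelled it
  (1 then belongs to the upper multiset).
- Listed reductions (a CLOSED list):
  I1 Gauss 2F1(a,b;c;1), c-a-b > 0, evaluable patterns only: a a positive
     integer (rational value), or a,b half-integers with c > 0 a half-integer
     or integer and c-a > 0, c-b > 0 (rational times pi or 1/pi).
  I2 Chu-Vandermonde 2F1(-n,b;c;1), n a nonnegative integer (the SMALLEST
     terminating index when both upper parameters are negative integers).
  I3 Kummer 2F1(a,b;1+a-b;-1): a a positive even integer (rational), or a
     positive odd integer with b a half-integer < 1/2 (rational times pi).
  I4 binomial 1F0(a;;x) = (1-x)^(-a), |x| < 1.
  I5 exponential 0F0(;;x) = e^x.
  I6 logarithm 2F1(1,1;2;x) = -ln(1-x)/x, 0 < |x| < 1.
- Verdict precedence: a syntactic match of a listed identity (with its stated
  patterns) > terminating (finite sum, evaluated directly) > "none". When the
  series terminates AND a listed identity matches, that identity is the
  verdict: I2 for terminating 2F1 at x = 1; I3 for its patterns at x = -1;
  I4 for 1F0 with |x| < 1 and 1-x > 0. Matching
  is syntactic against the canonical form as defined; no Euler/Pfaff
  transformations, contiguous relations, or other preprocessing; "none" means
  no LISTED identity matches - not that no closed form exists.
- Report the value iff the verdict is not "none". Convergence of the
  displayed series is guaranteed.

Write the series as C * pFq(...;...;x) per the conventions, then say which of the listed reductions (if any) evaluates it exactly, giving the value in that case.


First insight: x = 2 and the product of the first k integers (C = -2/5, x = 2) is k!.
Step ratio: r(k) = 2 * (k-4) (k-2) (k+2) / [(k-5/4) (k+6) (k+1)] - rational; roots negated = parameters, x = 2, C = -2/5.

Canonical form: C = -2/5 times 3F2 with upper {-4, -2, 2}, lower {-5/4, 6}, x = 2. Verdict: terminating - upper -2 stops the sum at k = 2; the 3 terms are added exactly. Hence: -3922/525.


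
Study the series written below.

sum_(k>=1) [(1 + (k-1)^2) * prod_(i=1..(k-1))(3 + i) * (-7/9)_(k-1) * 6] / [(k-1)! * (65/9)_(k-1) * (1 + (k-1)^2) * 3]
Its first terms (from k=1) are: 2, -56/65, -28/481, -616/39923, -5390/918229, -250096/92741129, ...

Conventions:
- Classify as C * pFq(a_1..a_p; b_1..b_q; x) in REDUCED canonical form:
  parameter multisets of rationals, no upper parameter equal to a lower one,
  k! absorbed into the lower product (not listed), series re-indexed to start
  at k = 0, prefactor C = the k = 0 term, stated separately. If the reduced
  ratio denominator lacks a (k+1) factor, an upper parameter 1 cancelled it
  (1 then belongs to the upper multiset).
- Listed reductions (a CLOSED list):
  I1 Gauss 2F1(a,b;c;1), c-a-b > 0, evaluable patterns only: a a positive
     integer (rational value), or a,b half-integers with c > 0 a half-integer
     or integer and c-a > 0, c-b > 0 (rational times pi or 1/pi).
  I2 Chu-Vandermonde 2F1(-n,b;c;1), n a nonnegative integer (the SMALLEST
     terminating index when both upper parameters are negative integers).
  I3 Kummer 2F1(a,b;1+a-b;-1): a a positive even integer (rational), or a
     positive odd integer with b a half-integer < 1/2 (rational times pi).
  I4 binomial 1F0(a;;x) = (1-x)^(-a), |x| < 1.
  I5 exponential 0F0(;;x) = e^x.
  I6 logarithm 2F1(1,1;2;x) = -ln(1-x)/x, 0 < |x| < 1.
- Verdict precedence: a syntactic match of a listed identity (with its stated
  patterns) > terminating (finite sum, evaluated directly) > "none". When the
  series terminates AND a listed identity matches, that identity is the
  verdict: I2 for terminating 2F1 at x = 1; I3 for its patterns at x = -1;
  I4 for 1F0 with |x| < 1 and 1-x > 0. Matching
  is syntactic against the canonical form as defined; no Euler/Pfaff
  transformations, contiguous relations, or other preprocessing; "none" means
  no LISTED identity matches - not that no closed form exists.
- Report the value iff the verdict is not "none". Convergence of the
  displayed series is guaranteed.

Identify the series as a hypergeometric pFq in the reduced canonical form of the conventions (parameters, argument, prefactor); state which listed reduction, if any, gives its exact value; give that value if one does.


Classification (C = 2): 2F1 with upper {-7/9, 4}, lower {65/9}, argument x = 1. Verdict: the Gauss summation I1 fires (x = 1: the Gamma ratio telescopes since c-a-b = 4 > 0 and a = 4 in Z>0). Hence: 103588/98415.

First insight: t_0 being 2, the factor k^2 + 1 cancels (top and bottom), leaving C = 2, x = 1.
Adjacent-term ratio: r(k) = 1 * (k-7/9) (k+4) / [(k+65/9) (k+1)] - rational; roots negated = parameters, x = 1, C = 2.


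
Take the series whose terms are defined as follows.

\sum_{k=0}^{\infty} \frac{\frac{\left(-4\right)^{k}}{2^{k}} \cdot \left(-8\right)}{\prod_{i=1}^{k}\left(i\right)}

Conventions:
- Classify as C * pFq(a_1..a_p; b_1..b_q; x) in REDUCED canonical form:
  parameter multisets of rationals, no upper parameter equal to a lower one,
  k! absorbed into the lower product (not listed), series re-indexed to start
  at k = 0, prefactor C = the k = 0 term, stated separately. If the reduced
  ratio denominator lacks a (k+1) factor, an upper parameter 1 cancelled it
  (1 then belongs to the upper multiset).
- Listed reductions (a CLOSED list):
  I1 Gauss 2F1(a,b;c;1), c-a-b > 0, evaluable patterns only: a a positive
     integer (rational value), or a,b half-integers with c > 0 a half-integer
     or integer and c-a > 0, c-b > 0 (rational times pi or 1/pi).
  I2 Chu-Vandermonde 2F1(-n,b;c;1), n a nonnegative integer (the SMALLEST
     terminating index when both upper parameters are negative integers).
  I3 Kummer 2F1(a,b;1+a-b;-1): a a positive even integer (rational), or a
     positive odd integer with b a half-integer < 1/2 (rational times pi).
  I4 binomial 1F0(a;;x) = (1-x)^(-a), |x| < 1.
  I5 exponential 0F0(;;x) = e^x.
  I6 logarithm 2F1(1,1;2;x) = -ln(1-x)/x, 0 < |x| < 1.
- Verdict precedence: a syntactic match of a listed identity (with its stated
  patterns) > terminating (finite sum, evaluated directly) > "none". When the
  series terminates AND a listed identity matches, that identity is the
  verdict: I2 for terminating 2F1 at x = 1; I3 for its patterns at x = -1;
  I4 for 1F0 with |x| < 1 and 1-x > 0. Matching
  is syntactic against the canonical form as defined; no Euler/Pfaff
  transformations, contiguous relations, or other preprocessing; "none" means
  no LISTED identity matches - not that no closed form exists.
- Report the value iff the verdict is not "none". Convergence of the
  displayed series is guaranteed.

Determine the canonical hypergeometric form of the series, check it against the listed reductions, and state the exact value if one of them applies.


Key observation: x = -2 and the product of the first k integers (C = -8, x = -2) is k!.
Step ratio: r(k) = -2 * 1 / [(k+1)] - rational in k. x = -2; t_0 = -8; negate the roots.

The series (x = -2) is 0F0: upper {-}, lower {-}, prefactor -8. Verdict: the I5 exponential reduction matches (the 0F0 exponential series at x = -2). Its exact value is \left(-8\right) \cdot e^{-2}.


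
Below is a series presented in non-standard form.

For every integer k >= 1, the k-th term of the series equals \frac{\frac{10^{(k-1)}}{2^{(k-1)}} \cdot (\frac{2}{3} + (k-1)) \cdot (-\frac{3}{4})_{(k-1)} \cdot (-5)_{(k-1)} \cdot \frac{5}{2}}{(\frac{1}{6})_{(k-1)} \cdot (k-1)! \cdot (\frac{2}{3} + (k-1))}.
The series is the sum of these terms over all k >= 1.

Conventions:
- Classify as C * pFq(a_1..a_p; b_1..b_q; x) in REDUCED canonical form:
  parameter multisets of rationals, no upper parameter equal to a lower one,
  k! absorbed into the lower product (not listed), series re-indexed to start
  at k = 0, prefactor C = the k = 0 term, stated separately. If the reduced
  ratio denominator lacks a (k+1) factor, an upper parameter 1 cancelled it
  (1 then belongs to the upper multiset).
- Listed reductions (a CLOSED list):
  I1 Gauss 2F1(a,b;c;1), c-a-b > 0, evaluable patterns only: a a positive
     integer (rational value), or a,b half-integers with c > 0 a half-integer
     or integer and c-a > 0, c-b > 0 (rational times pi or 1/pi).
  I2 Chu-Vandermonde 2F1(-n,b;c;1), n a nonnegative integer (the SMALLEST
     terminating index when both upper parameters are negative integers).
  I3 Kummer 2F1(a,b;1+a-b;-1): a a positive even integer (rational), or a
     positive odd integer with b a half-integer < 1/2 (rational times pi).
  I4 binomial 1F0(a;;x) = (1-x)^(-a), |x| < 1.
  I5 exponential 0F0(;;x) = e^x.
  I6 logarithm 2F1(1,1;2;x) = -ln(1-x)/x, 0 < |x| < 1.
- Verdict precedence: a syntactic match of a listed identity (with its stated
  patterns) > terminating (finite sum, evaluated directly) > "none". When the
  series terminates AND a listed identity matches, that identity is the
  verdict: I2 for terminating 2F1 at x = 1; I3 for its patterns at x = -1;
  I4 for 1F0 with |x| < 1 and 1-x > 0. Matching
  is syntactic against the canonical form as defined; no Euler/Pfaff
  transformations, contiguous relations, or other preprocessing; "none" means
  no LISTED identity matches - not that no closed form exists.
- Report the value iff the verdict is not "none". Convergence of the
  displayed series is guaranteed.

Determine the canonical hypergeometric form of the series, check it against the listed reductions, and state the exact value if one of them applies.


At argument 5: a 2F1 with upper {-5, -\frac{3}{4}}, lower {\frac{1}{6}}, scaled by C = \frac{5}{2}. Verdict: terminating - upper -5 stops the sum at k = 5; the 6 terms are added exactly. Hence: \frac{81905515}{110656}.

First insight: x = 5 and the two k-th powers (C = 5/2, x = 5) combine into one argument.
Term ratio: r(k) = 5 * (k-5) (k-\frac{3}{4}) / [(k+\frac{1}{6}) (k+1)] - rational in k, leading ratio 5; with t_0 = \frac{5}{2}, classification follows.


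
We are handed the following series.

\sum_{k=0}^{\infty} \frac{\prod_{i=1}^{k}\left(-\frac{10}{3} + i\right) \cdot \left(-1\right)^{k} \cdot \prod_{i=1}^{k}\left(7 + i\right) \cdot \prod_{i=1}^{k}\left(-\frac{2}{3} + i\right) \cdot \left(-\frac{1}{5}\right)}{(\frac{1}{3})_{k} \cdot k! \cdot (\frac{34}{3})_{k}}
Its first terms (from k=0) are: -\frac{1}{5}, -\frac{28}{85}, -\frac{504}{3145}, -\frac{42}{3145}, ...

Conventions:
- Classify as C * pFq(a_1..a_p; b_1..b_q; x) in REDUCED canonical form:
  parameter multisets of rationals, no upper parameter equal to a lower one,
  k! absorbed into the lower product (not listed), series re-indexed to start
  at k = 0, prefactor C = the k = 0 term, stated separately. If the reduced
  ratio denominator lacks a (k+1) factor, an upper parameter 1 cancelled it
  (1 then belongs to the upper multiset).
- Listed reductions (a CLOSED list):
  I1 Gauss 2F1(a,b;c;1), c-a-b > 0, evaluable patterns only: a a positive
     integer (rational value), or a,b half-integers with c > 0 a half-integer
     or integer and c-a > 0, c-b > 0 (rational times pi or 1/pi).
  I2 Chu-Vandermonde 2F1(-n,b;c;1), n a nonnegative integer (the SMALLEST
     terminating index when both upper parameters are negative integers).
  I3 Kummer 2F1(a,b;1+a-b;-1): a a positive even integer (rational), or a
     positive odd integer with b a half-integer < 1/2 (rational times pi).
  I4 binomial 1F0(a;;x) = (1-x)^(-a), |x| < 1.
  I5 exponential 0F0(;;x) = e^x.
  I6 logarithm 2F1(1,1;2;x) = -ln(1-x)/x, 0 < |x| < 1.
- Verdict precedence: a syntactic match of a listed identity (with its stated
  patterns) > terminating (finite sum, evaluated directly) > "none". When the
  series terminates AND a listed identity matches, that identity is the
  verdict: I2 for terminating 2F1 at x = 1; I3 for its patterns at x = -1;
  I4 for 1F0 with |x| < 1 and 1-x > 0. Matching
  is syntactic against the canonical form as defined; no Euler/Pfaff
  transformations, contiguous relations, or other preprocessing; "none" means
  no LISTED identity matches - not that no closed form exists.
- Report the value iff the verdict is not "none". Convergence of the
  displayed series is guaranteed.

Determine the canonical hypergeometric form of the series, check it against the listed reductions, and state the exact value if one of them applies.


Prefactor -\frac{1}{5}, argument -1: 2F1 with upper {-\frac{7}{3}, 8} over lower {\frac{34}{3}}. Verdict: Kummer's theorem (I3) fires (x = -1; c = \frac{34}{3} equals 1+a-b for upper {-\frac{7}{3}, 8}: listed pattern). Value: -\frac{341}{486}.

First insight: from the first term -\frac{1}{5}: the running product (prefactor -1/5) telescopes to a rising factorial.
Ratio: r(k) = -1 * (k-\frac{7}{3}) (k+8) / [(k+\frac{34}{3}) (k+1)] - rational; roots negated = parameters, x = -1, C = -\frac{1}{5}.


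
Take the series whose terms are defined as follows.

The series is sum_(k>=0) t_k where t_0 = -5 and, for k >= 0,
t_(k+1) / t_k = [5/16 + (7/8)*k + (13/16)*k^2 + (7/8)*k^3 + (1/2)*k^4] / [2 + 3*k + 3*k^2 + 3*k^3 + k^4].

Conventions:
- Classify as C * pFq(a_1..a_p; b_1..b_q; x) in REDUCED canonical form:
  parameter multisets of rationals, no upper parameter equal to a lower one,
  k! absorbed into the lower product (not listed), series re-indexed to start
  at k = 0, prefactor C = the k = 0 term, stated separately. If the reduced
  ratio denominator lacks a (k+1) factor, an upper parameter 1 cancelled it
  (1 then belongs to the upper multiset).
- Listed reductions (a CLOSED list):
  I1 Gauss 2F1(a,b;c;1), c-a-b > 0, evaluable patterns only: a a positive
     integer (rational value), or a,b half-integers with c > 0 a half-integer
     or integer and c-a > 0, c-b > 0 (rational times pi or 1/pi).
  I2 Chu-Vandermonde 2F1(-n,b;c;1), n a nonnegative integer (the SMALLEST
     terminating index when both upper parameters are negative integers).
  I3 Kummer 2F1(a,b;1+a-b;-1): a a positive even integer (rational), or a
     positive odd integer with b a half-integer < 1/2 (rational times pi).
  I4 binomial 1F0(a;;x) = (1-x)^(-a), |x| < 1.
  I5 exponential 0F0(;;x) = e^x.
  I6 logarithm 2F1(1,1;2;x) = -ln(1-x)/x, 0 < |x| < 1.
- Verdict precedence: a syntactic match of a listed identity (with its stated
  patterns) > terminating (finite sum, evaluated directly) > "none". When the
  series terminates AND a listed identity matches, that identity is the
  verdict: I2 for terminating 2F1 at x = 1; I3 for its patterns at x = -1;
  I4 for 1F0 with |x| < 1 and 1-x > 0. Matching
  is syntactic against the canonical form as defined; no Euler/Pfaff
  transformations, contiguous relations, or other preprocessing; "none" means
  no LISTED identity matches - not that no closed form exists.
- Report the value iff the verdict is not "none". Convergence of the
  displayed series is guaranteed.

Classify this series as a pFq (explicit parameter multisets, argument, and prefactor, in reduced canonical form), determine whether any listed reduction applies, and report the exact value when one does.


First insight: x = (1/2) and the ratio is unreduced: k^2 + 1 divides both sides (C = -5, x = 1/2).
Ratio: r(k) = (1/2) * (k+1/2) (k+5/4) / [(k+2) (k+1)] - rational; roots negated = parameters, x = (1/2), C = -5.

Prefactor -5, argument 1/2: 2F1 with upper {1/2, 5/4} over lower {2}. Verdict: none. No listed pattern accepts 2F1(1/2, 5/4; 2; 1/2).


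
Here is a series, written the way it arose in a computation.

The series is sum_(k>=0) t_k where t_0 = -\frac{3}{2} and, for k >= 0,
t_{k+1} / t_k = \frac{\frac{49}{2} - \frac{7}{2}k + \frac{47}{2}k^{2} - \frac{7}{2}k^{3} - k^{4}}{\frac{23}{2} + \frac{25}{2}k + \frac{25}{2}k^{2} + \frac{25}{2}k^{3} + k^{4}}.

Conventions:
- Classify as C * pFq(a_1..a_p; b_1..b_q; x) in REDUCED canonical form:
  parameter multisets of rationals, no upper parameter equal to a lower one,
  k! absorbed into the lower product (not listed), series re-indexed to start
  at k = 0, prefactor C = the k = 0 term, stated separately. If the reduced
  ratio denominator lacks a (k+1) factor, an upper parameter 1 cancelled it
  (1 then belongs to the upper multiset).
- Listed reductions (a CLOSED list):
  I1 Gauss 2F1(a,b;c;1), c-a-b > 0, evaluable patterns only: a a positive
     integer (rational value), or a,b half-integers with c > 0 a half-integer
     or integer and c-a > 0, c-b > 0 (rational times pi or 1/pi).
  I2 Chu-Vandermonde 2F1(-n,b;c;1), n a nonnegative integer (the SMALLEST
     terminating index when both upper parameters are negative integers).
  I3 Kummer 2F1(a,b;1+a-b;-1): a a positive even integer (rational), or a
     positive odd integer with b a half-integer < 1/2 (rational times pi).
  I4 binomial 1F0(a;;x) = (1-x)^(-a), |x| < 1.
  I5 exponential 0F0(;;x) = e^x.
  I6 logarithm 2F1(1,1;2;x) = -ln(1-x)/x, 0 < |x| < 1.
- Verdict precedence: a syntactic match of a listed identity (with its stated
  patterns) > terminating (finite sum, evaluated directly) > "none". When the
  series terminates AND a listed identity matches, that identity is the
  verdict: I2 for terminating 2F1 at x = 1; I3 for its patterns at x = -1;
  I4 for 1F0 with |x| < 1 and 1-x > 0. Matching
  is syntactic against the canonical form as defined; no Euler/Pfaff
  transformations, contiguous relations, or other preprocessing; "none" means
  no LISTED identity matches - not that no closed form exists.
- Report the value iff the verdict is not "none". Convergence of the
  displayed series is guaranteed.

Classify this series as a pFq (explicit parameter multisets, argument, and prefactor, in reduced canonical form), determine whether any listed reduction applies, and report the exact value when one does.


Canonical form: C = -\frac{3}{2} times 2F1 with upper {-\frac{7}{2}, 7}, lower {\frac{23}{2}}, x = -1. Verdict: this is Kummer's theorem (I3) (x = -1; c = \frac{23}{2} equals 1+a-b for upper {-\frac{7}{2}, 7}: listed pattern). Value: \left(-\frac{43648605}{16777216}\right) \cdot \pi.

Key observation: t_0 being -\frac{3}{2}, roots of the ratio polynomials (C = -3/2) are the negated parameters.
Adjacent-term ratio: r(k) = -1 * (k-\frac{7}{2}) (k+7) / [(k+\frac{23}{2}) (k+1)] - poly over poly, x = -1 from leading terms; C = -\frac{3}{2} at k = 0.


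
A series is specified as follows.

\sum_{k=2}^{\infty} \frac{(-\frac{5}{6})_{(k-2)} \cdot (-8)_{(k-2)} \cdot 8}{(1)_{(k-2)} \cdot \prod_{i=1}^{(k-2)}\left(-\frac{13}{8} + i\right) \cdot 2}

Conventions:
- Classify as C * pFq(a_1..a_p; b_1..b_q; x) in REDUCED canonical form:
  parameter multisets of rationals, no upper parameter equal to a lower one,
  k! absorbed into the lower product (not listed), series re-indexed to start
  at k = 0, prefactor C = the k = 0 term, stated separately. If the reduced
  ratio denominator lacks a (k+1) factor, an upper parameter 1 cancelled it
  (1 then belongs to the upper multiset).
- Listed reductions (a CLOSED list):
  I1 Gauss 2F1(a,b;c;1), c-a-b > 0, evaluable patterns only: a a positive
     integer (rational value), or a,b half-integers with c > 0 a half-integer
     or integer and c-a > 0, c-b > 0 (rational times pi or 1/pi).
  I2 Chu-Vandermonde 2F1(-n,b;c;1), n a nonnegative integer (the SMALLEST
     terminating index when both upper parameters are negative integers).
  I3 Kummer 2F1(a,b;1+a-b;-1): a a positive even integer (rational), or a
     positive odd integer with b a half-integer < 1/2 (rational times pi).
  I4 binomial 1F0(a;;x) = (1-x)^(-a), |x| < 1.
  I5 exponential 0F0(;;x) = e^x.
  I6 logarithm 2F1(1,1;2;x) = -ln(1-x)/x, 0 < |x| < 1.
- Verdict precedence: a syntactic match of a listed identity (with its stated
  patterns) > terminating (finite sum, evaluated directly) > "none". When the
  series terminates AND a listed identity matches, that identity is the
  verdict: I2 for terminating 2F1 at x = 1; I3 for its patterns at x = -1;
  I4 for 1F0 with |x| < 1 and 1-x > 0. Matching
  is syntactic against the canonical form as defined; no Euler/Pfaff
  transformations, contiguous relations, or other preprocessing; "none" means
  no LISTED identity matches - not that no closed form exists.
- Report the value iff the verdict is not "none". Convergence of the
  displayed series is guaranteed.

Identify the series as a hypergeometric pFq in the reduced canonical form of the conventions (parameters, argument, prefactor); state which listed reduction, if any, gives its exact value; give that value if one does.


x = 1 here; the reduced form reads 2F1, upper {-8, -\frac{5}{6}}, lower {-\frac{5}{8}}, C = 4. Verdict: Vandermonde's identity (I2) applies (terminating 2F1 at x = 1 with n = 8, b = -5/6, c = -\frac{5}{8}). Hence: -\frac{400154414900}{22143552147}.

Key observation: with t_0 = 4, the constant factors (prefactor 4) combine into one prefactor.
Consecutive-term ratio: r(k) = 1 * (k-8) (k-\frac{5}{6}) / [(k-\frac{5}{8}) (k+1)] - rational in k. x = 1; t_0 = 4; negate the roots.


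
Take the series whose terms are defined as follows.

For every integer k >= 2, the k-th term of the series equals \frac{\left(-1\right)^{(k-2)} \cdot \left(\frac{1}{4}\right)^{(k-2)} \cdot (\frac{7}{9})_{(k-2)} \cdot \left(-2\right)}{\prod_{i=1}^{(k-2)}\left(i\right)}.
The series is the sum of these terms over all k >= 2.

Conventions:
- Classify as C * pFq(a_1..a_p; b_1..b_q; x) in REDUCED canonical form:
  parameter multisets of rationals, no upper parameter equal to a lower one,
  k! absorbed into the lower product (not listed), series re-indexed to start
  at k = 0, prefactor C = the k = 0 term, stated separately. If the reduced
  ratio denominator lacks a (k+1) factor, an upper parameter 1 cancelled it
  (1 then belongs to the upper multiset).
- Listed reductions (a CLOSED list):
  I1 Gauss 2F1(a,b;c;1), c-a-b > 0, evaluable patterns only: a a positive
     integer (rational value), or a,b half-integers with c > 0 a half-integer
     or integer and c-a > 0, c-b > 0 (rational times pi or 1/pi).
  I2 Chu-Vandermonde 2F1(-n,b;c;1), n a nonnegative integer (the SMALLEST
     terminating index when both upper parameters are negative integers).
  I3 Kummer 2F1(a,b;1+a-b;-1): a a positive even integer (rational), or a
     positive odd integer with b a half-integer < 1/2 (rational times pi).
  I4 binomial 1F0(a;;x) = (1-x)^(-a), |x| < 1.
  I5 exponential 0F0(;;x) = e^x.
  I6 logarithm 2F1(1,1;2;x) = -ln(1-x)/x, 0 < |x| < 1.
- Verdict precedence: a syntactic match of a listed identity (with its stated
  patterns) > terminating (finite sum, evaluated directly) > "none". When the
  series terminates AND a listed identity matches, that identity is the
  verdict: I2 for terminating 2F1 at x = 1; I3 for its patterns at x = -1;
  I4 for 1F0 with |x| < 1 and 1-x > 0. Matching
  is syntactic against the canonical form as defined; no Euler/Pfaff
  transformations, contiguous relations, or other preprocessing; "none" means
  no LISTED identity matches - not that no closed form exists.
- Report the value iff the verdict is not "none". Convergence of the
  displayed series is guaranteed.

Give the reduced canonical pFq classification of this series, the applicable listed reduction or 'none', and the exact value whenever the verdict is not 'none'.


Reduced: x = -\frac{1}{4}, 1F0, upper = {\frac{7}{9}}, lower = {-}, C = -2. Verdict (x = -\frac{1}{4}): the I4 binomial reduction applies (the 1F0 binomial series: exponent -7/9, x = -\frac{1}{4}). Exact value: \left(-2\right) \cdot \left(\frac{5}{4}\right)^{-\frac{7}{9}}.

The tell: t_0 = -2 here, and the product of the first k integers (C = -2) is k!.
Step ratio: r(k) = -\frac{1}{4} * (k+\frac{7}{9}) / [(k+1)] - poly over poly, x = -\frac{1}{4} from leading terms; C = -2 at k = 0.


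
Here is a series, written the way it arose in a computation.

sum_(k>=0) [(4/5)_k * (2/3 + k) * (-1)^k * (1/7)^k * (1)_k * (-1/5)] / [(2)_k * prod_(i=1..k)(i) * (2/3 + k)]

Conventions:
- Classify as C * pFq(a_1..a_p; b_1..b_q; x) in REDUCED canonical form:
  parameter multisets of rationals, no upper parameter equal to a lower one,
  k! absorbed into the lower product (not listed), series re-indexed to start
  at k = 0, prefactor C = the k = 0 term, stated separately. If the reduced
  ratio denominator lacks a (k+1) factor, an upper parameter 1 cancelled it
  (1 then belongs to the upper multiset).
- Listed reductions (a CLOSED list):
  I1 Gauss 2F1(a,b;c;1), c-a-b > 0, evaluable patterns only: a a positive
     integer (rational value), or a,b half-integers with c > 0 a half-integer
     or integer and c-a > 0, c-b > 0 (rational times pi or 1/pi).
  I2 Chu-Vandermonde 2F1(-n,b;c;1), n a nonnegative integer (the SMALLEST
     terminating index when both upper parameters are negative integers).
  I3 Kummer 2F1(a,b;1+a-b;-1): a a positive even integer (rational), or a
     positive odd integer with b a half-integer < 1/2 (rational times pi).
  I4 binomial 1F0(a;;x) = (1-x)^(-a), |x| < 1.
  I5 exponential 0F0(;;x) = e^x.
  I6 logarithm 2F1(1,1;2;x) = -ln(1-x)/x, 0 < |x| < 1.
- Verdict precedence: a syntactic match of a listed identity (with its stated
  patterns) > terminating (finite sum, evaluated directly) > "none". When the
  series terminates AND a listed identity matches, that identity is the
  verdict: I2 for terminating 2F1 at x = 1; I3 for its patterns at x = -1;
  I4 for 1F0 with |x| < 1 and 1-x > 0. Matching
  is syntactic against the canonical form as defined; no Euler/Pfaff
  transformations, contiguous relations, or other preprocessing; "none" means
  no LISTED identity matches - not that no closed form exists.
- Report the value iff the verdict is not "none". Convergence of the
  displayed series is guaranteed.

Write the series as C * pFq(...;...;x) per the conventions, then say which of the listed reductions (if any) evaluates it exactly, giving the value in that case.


First insight: t_0 = -1/5 here, and the factor k + 2/3 cancels (top and bottom), leaving prefactor -1/5.
Term ratio: r(k) = (-1/7) * (k+4/5) (k+1) / [(k+2) (k+1)] - rational in k. x = (-1/7); t_0 = -1/5; negate the roots.

Prefactor -1/5, argument -1/7: 2F1 with upper {4/5, 1} over lower {2}. Verdict: no listed reduction: x = -1/7 and upper {4/5, 1} fail every I1-I6 pattern.


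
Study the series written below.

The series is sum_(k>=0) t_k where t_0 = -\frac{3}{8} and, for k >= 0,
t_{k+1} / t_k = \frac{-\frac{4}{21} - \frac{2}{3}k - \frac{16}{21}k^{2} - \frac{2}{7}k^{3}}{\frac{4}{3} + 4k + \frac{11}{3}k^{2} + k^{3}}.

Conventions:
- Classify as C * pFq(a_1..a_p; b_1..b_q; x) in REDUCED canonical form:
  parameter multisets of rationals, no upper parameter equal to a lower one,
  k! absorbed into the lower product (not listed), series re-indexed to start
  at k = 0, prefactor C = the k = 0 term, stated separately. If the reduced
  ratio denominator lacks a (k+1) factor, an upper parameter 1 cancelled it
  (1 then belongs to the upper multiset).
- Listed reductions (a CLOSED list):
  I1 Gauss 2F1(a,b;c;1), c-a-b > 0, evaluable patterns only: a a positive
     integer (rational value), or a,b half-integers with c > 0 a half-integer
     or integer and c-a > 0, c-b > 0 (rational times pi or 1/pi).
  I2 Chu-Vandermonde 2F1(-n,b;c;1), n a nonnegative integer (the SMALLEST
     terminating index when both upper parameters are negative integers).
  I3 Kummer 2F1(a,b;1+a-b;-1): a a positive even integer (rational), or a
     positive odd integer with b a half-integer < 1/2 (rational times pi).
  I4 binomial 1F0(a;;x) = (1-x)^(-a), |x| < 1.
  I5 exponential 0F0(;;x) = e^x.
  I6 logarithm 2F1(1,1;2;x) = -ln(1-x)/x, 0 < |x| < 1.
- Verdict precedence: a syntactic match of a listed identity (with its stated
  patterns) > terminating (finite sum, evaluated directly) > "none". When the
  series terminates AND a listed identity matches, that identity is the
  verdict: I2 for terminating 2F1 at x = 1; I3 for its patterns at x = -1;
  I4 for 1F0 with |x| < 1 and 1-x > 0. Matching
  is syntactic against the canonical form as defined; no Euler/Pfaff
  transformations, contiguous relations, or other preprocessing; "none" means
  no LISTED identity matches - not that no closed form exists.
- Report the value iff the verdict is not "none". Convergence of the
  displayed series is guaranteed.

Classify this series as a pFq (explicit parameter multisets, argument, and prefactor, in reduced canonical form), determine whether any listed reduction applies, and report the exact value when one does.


The tell: t_0 = -\frac{3}{8} here, and roots of the ratio polynomials (C = -3/8, x = -2/7) are the negated parameters.
Adjacent-term ratio: r(k) = -\frac{2}{7} * (k+1) (k+1) / [(k+2) (k+1)] - rational; roots negated = parameters, x = -\frac{2}{7}, C = -\frac{3}{8}.

The series (x = -\frac{2}{7}) is 2F1: upper {1, 1}, lower {2}, prefactor -\frac{3}{8}. Verdict (x = -\frac{2}{7}): the I6 logarithm reduction applies (the logarithm: parameters (1,1;2), x = -\frac{2}{7}). Exact value: \left(-\frac{21}{16}\right) \cdot \ln\left(\frac{9}{7}\right).


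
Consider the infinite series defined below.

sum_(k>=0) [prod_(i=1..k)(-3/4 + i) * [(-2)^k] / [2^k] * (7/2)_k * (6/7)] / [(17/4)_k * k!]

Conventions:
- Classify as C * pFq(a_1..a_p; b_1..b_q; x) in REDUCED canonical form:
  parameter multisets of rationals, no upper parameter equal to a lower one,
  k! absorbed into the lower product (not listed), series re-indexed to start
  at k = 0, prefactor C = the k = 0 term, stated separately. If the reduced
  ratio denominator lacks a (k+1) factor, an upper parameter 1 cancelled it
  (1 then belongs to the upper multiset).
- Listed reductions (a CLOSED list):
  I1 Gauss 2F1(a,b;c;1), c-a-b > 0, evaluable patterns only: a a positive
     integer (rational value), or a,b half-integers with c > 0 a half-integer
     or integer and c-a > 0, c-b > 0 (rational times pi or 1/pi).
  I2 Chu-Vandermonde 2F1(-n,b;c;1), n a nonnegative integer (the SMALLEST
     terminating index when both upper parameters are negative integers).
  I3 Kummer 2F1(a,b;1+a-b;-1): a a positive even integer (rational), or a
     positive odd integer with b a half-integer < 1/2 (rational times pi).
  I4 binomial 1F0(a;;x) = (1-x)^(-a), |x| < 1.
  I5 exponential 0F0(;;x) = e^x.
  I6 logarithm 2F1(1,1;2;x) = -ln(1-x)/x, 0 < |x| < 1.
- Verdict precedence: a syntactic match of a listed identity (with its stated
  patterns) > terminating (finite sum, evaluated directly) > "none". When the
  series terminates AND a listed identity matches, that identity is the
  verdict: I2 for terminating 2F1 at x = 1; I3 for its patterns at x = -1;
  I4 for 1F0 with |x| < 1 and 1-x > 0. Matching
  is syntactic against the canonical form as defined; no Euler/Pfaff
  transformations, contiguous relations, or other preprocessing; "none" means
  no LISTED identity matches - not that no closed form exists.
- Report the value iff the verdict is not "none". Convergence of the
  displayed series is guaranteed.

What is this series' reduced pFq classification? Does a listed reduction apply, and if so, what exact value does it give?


With C = 6/7: the canonical form is 2F1(1/4, 7/2; 17/4; -1). Verdict: none - this 2F1 at x = -1 matches no listed pattern, and upper {1/4, 7/2} holds no stopper.

First insight: x = (-1) and the running product (C = 6/7) telescopes to a rising factorial.
Term ratio: r(k) = (-1) * (k+1/4) (k+7/2) / [(k+17/4) (k+1)] - rational in k, leading ratio (-1); with t_0 = 6/7, classification follows.


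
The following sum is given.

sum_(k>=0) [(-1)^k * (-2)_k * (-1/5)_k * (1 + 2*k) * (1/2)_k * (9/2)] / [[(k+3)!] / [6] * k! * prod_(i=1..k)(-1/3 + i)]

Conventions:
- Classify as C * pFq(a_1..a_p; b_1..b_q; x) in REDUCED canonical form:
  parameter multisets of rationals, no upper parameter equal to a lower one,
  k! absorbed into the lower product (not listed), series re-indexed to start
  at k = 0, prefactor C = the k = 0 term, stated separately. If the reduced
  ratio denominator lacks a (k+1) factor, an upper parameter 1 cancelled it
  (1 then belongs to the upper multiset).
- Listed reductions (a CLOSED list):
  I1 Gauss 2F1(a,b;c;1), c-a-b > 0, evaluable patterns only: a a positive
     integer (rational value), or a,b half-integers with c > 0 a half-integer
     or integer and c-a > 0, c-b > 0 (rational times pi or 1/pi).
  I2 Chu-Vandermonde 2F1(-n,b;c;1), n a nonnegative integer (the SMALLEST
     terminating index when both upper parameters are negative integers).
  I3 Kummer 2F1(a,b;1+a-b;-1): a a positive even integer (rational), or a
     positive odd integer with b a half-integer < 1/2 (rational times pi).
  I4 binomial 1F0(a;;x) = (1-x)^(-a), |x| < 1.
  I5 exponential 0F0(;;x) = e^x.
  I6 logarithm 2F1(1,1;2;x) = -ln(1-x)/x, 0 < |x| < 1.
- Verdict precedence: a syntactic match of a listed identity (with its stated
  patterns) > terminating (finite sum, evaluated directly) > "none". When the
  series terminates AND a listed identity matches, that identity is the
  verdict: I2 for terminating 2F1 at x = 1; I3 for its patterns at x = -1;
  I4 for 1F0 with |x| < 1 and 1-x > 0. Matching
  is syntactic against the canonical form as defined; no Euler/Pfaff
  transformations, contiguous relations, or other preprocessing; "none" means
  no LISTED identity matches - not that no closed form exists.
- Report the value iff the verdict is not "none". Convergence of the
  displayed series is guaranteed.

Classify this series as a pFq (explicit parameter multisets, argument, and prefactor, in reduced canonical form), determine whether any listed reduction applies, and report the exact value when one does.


Structural cue: with t_0 = 9/2, the (2k+1) factor (C = 9/2, x = -1) shifts (1/2)_k to (3/2)_k.
Ratio: r(k) = (-1) * (k-2) (k-1/5) (k+3/2) / [(k+2/3) (k+4) (k+1)] - rational in k, leading ratio (-1); with t_0 = 9/2, classification follows.

At argument -1: a 3F2 with upper {-2, -1/5, 3/2}, lower {2/3, 4}, scaled by C = 9/2. Verdict: terminating - upper parameter -2 makes this a finite sum (last index 2), evaluated exactly. Sum: 1683/500.


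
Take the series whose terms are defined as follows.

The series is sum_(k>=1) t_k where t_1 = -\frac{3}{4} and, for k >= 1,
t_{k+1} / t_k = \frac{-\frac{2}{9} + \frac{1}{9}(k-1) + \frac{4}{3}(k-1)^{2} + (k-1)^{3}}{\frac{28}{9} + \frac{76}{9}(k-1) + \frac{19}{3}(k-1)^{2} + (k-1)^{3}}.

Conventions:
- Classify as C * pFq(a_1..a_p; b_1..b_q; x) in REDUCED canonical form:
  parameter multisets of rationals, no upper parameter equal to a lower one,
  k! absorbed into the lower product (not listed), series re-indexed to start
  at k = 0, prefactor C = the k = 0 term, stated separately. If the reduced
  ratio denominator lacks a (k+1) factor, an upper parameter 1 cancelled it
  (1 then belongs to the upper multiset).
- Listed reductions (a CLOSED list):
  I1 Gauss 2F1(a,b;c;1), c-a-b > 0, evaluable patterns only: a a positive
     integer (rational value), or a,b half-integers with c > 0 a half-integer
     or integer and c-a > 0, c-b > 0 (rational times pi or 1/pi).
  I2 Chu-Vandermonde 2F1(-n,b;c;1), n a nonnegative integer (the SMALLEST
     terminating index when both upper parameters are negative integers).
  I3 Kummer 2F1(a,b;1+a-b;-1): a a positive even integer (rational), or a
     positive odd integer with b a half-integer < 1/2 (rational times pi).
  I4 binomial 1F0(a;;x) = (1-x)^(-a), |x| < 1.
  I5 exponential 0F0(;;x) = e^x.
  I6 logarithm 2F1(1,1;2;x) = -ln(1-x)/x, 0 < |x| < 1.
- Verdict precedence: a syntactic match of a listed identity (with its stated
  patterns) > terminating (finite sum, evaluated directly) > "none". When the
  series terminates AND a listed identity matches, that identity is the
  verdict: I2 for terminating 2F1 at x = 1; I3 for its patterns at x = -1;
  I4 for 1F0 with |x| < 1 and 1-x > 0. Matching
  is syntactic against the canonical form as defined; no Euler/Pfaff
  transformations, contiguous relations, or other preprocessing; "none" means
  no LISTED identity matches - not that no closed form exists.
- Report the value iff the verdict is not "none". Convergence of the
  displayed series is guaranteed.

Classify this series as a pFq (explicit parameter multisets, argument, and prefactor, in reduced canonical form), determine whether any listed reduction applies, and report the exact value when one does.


Prefactor -\frac{3}{4}, argument 1: 2F1 with upper {-\frac{1}{3}, 1} over lower {\frac{14}{3}}. Verdict at x = 1: Gauss's theorem (I1) matches (x = 1: the Gamma ratio telescopes since c-a-b = 4 > 0 and a = 1 in Z>0). Its exact value is -\frac{11}{16}.

Key observation: t_0 = -\frac{3}{4} here, and factor the ratio over Q (C = -3/4, x = 1): negated roots = parameters.
Adjacent-term ratio: r(k) = 1 * (k-\frac{1}{3}) (k+1) / [(k+\frac{14}{3}) (k+1)] - rational in k. x = 1; t_0 = -\frac{3}{4}; negate the roots.


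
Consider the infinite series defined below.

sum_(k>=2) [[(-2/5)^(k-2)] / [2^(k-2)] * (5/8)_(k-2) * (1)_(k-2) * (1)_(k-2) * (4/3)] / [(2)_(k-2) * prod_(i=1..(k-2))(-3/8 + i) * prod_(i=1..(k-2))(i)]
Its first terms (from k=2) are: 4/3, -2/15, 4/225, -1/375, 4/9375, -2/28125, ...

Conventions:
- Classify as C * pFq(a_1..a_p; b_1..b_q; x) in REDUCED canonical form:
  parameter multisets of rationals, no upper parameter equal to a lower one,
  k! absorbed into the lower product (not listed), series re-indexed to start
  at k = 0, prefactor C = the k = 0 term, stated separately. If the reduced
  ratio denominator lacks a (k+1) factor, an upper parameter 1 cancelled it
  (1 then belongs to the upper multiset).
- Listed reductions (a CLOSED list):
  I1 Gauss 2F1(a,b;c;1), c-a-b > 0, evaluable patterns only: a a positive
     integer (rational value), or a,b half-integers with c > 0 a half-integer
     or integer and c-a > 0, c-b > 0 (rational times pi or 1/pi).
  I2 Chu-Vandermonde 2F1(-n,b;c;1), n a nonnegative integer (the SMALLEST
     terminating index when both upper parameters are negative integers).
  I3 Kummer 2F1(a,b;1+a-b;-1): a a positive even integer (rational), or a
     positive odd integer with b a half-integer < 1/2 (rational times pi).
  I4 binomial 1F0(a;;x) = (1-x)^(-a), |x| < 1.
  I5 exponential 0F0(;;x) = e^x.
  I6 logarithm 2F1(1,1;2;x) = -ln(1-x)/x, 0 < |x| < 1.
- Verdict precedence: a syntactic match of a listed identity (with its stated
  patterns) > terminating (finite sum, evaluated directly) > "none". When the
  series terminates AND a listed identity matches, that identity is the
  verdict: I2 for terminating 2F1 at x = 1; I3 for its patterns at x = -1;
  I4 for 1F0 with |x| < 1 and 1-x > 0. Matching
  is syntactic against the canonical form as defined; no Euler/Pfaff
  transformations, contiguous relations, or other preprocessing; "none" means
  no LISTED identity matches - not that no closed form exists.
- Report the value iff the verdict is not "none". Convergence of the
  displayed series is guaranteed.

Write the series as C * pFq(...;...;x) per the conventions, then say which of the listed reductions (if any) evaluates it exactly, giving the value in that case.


At argument -1/5: a 2F1 with upper {1, 1}, lower {2}, scaled by C = 4/3. Verdict: logarithm (I6) applies (the logarithm: parameters (1,1;2), x = -1/5). Sum: (20/3) * ln(6/5).

First insight: with t_0 = 4/3, the parameter 5/8 appears in both the upper and lower lists and cancels.
Consecutive-term ratio: r(k) = (-1/5) * (k+1) (k+1) / [(k+2) (k+1)] ; factor over Q: parameters, x = (-1/5), and C = 4/3.
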